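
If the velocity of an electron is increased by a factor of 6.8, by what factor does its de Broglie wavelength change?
The wavelength decreases by a factor of 6.8.

From λ = h/(mv), the wavelength is inversely proportional to velocity:

λ ∝ 1/v

If v → 6.8v, then λ → λ/6.8

When velocity is increased by a factor of 6.8, the wavelength decreases by a factor of 6.8.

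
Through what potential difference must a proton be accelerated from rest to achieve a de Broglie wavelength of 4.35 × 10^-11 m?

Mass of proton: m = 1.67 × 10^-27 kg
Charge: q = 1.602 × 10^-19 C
4.34 × 10^-1 V

From λ = h/√(2mqV), we solve for V:

λ² = h²/(2mqV)
V = h²/(2mqλ²)
V = (6.626 × 10^-34 J·s)² / (2 × 1.67 × 10^-27 kg × 1.602 × 10^-19 C × (4.35 × 10^-11 m)²)
V = 4.34 × 10^-1 V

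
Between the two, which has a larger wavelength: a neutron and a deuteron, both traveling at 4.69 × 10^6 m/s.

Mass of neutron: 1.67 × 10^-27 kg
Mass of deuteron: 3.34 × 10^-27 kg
The neutron has the longer wavelength.

Using λ = h/(mv), since both particles have the same velocity, the wavelength depends only on mass.

For neutron: λ₁ = h/(m₁v) = 8.46 × 10^-14 m
For deuteron: λ₂ = h/(m₂v) = 4.23 × 10^-14 m

Since λ ∝ 1/m at constant velocity, the lighter particle has the longer wavelength.

The neutron has the longer de Broglie wavelength.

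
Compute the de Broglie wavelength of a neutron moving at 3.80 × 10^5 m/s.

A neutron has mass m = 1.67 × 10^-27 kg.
1.04 × 10^-12 m

Using the de Broglie relation λ = h/(mv):

λ = h/(mv)
λ = (6.626 × 10^-34 J·s) / (1.67 × 10^-27 kg × 3.80 × 10^5 m/s)
λ = 1.04 × 10^-12 m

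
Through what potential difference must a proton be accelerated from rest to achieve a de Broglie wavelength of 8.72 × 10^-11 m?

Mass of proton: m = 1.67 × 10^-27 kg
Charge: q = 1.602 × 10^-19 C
1.08 × 10^-1 V

From λ = h/√(2mqV), we solve for V:

λ² = h²/(2mqV)
V = h²/(2mqλ²)
V = (6.626 × 10^-34 J·s)² / (2 × 1.67 × 10^-27 kg × 1.602 × 10^-19 C × (8.72 × 10^-11 m)²)
V = 1.08 × 10^-1 V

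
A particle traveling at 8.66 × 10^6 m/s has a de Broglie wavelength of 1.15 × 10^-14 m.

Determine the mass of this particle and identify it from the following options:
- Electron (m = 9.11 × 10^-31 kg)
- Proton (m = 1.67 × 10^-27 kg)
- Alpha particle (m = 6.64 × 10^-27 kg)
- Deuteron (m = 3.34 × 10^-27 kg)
The particle is an alpha particle.

From λ = h/(mv), solve for mass:

m = h/(λv)
m = (6.626 × 10^-34 J·s) / (1.15 × 10^-14 m × 8.66 × 10^6 m/s)
m = 6.65 × 10^-27 kg

Comparing with the listed masses, this is closest to an alpha particle.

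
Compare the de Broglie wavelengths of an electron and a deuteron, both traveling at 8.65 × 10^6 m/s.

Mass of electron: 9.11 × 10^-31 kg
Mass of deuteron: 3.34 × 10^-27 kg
The electron has the longer wavelength.

Using λ = h/(mv), since both particles have the same velocity, the wavelength depends only on mass.

For electron: λ₁ = h/(m₁v) = 8.41 × 10^-11 m
For deuteron: λ₂ = h/(m₂v) = 2.29 × 10^-14 m

Since λ ∝ 1/m at constant velocity, the lighter particle has the longer wavelength.

The electron has the longer de Broglie wavelength.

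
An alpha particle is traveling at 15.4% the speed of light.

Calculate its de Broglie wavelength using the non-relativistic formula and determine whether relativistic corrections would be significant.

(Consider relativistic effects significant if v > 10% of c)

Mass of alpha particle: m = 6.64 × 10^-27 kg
Yes, relativistic corrections are needed.

Using the non-relativistic de Broglie formula λ = h/(mv):

v = 15.4% × c = 4.617 × 10^7 m/s

λ = h/(mv)
λ = (6.626 × 10^-34 J·s) / (6.64 × 10^-27 kg × 4.617 × 10^7 m/s)
λ = 2.16 × 10^-15 m

Since v = 15.4% of c > 10% of c, relativistic corrections ARE significant and the actual wavelength would differ from this non-relativistic estimate.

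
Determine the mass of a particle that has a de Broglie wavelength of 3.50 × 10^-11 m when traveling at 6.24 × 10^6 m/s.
3.03 × 10^-30 kg

From the de Broglie relation λ = h/(mv), we solve for m:

m = h/(λv)
m = (6.626 × 10^-34 J·s) / (3.50 × 10^-11 m × 6.24 × 10^6 m/s)
m = 3.03 × 10^-30 kg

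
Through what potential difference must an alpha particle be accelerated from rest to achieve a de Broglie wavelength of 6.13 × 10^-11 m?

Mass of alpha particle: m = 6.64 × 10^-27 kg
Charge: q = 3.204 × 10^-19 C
2.75 × 10^-2 V

From λ = h/√(2mqV), we solve for V:

λ² = h²/(2mqV)
V = h²/(2mqλ²)
V = (6.626 × 10^-34 J·s)² / (2 × 6.64 × 10^-27 kg × 3.204 × 10^-19 C × (6.13 × 10^-11 m)²)
V = 2.75 × 10^-2 V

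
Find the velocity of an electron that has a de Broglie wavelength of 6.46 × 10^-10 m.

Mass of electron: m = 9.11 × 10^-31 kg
1.13 × 10^6 m/s

From the de Broglie relation λ = h/(mv), we solve for v:

v = h/(mλ)
v = (6.626 × 10^-34 J·s) / (9.11 × 10^-31 kg × 6.46 × 10^-10 m)
v = 1.13 × 10^6 m/s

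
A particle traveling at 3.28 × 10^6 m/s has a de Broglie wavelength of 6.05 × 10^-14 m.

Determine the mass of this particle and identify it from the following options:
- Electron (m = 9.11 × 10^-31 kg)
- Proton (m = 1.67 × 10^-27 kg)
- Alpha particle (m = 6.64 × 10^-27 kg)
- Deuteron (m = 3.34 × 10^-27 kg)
The particle is a deuteron.

From λ = h/(mv), solve for mass:

m = h/(λv)
m = (6.626 × 10^-34 J·s) / (6.05 × 10^-14 m × 3.28 × 10^6 m/s)
m = 3.34 × 10^-27 kg

Comparing with the listed masses, this is closest to a deuteron.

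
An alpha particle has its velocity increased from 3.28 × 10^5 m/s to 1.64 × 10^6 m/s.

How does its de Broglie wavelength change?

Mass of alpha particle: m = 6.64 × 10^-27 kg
The wavelength decreases by a factor of 5.

Using λ = h/(mv):

Initial wavelength: λ₁ = h/(mv₁) = 3.04 × 10^-13 m
Final wavelength: λ₂ = h/(mv₂) = 6.08 × 10^-14 m

Since λ ∝ 1/v, when velocity increases by a factor of 5, the wavelength decreases by a factor of 5.

λ₂/λ₁ = v₁/v₂ = 1/5

The wavelength decreases by a factor of 5.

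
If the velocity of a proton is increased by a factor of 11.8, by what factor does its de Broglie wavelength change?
The wavelength decreases by a factor of 11.8.

From λ = h/(mv), the wavelength is inversely proportional to velocity:

λ ∝ 1/v

If v → 11.8v, then λ → λ/11.8

When velocity is increased by a factor of 11.8, the wavelength decreases by a factor of 11.8.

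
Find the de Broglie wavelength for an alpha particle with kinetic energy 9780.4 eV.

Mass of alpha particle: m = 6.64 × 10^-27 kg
1.45 × 10^-13 m

Using λ = h/√(2mKE):

First convert KE to Joules: KE = 9780.4 eV = 1.567 × 10^-15 J

λ = h/√(2mKE)
λ = (6.626 × 10^-34 J·s) / √(2 × 6.64 × 10^-27 kg × 1.567 × 10^-15 J)
λ = 1.45 × 10^-13 m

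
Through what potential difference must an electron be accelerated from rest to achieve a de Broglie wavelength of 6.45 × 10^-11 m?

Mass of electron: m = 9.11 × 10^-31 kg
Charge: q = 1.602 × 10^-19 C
362 V

From λ = h/√(2mqV), we solve for V:

λ² = h²/(2mqV)
V = h²/(2mqλ²)
V = (6.626 × 10^-34 J·s)² / (2 × 9.11 × 10^-31 kg × 1.602 × 10^-19 C × (6.45 × 10^-11 m)²)
V = 362 V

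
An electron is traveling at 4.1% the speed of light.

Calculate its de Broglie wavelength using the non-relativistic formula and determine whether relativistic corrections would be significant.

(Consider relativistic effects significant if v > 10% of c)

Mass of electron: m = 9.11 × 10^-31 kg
No, relativistic corrections are not needed.

Using the non-relativistic de Broglie formula λ = h/(mv):

v = 4.1% × c = 1.229 × 10^7 m/s

λ = h/(mv)
λ = (6.626 × 10^-34 J·s) / (9.11 × 10^-31 kg × 1.229 × 10^7 m/s)
λ = 5.92 × 10^-11 m

Since v = 4.1% of c < 10% of c, relativistic corrections are NOT significant and this non-relativistic result is a good approximation.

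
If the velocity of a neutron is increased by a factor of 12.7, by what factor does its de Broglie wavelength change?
The wavelength decreases by a factor of 12.7.

From λ = h/(mv), the wavelength is inversely proportional to velocity:

λ ∝ 1/v

If v → 12.7v, then λ → λ/12.7

When velocity is increased by a factor of 12.7, the wavelength decreases by a factor of 12.7.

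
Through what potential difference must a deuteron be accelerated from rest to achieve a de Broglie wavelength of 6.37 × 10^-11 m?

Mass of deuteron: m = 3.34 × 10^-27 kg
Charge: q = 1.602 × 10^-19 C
1.01 × 10^-1 V

From λ = h/√(2mqV), we solve for V:

λ² = h²/(2mqV)
V = h²/(2mqλ²)
V = (6.626 × 10^-34 J·s)² / (2 × 3.34 × 10^-27 kg × 1.602 × 10^-19 C × (6.37 × 10^-11 m)²)
V = 1.01 × 10^-1 V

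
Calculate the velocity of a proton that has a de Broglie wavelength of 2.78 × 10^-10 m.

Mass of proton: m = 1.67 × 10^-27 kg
1.43 × 10^3 m/s

From the de Broglie relation λ = h/(mv), we solve for v:

v = h/(mλ)
v = (6.626 × 10^-34 J·s) / (1.67 × 10^-27 kg × 2.78 × 10^-10 m)
v = 1.43 × 10^3 m/s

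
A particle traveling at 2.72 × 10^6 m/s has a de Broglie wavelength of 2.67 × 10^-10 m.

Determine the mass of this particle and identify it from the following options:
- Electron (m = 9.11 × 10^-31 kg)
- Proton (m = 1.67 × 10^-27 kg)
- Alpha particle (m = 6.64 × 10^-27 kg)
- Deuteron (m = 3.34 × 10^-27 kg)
The particle is an electron.

From λ = h/(mv), solve for mass:

m = h/(λv)
m = (6.626 × 10^-34 J·s) / (2.67 × 10^-10 m × 2.72 × 10^6 m/s)
m = 9.12 × 10^-31 kg

Comparing with the listed masses, this is closest to an electron.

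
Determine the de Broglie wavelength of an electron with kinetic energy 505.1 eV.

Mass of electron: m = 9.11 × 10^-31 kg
5.46 × 10^-11 m

Using λ = h/√(2mKE):

First convert KE to Joules: KE = 505.1 eV = 8.093 × 10^-17 J

λ = h/√(2mKE)
λ = (6.626 × 10^-34 J·s) / √(2 × 9.11 × 10^-31 kg × 8.093 × 10^-17 J)
λ = 5.46 × 10^-11 m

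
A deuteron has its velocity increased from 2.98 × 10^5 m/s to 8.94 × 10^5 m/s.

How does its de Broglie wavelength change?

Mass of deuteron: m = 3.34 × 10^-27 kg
The wavelength decreases by a factor of 3.

Using λ = h/(mv):

Initial wavelength: λ₁ = h/(mv₁) = 6.66 × 10^-13 m
Final wavelength: λ₂ = h/(mv₂) = 2.22 × 10^-13 m

Since λ ∝ 1/v, when velocity increases by a factor of 3, the wavelength decreases by a factor of 3.

λ₂/λ₁ = v₁/v₂ = 1/3

The wavelength decreases by a factor of 3.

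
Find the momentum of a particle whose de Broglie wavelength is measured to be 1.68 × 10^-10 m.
3.94 × 10^-24 kg·m/s

From the de Broglie relation λ = h/p, we solve for p:

p = h/λ
p = (6.626 × 10^-34 J·s) / (1.68 × 10^-10 m)
p = 3.94 × 10^-24 kg·m/s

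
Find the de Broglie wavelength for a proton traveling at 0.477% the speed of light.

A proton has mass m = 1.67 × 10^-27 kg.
2.77 × 10^-13 m

Using the de Broglie relation λ = h/(mv):

v = 0.477% × c = 1.430 × 10^6 m/s

λ = h/(mv)
λ = (6.626 × 10^-34 J·s) / (1.67 × 10^-27 kg × 1.430 × 10^6 m/s)
λ = 2.77 × 10^-13 m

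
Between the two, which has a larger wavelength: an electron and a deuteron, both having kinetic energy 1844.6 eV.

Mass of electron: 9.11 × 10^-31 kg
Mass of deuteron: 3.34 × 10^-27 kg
The electron has the longer wavelength.

Using λ = h/√(2mKE):

For electron: λ₁ = h/√(2m₁KE) = 2.86 × 10^-11 m
For deuteron: λ₂ = h/√(2m₂KE) = 4.72 × 10^-13 m

Since λ ∝ 1/√m at constant kinetic energy, the lighter particle has the longer wavelength.

The electron has the longer de Broglie wavelength.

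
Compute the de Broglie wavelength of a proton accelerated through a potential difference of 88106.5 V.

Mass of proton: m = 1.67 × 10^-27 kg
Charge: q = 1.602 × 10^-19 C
9.65 × 10^-14 m

When a particle is accelerated through voltage V, it gains kinetic energy KE = qV.

The de Broglie wavelength is then λ = h/√(2mqV):

λ = h/√(2mqV)
λ = (6.626 × 10^-34 J·s) / √(2 × 1.67 × 10^-27 kg × 1.602 × 10^-19 C × 88106.5 V)
λ = 9.65 × 10^-14 m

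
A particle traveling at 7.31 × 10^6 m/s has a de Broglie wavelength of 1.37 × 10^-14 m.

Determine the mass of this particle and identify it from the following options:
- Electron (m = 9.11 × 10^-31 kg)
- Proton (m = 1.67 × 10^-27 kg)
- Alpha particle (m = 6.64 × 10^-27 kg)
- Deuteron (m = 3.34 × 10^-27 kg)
The particle is an alpha particle.

From λ = h/(mv), solve for mass:

m = h/(λv)
m = (6.626 × 10^-34 J·s) / (1.37 × 10^-14 m × 7.31 × 10^6 m/s)
m = 6.62 × 10^-27 kg

Comparing with the listed masses, this is closest to an alpha particle.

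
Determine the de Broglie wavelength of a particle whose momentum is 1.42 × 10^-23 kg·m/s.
4.67 × 10^-11 m

Using the de Broglie relation λ = h/p:

λ = h/p
λ = (6.626 × 10^-34 J·s) / (1.42 × 10^-23 kg·m/s)
λ = 4.67 × 10^-11 m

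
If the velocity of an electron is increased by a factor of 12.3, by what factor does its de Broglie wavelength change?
The wavelength decreases by a factor of 12.3.

From λ = h/(mv), the wavelength is inversely proportional to velocity:

λ ∝ 1/v

If v → 12.3v, then λ → λ/12.3

When velocity is increased by a factor of 12.3, the wavelength decreases by a factor of 12.3.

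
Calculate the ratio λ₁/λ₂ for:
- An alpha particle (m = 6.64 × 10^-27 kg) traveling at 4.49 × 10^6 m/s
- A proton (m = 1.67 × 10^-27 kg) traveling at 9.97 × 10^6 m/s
λ₁/λ₂ = 0.558

Using λ = h/(mv):

λ₁ = h/(m₁v₁) = 2.22 × 10^-14 m
λ₂ = h/(m₂v₂) = 3.98 × 10^-14 m

Ratio λ₁/λ₂ = (m₂v₂)/(m₁v₁)
         = (1.67 × 10^-27 kg × 9.97 × 10^6 m/s) / (6.64 × 10^-27 kg × 4.49 × 10^6 m/s)
         = 0.558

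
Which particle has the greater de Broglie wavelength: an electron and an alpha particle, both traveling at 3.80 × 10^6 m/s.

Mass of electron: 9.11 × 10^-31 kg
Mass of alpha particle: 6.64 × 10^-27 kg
The electron has the longer wavelength.

Using λ = h/(mv), since both particles have the same velocity, the wavelength depends only on mass.

For electron: λ₁ = h/(m₁v) = 1.91 × 10^-10 m
For alpha particle: λ₂ = h/(m₂v) = 2.63 × 10^-14 m

Since λ ∝ 1/m at constant velocity, the lighter particle has the longer wavelength.

The electron has the longer de Broglie wavelength.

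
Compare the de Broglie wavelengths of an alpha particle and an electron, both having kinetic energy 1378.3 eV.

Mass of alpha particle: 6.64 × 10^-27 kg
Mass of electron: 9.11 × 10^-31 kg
The electron has the longer wavelength.

Using λ = h/√(2mKE):

For alpha particle: λ₁ = h/√(2m₁KE) = 3.87 × 10^-13 m
For electron: λ₂ = h/√(2m₂KE) = 3.30 × 10^-11 m

Since λ ∝ 1/√m at constant kinetic energy, the lighter particle has the longer wavelength.

The electron has the longer de Broglie wavelength.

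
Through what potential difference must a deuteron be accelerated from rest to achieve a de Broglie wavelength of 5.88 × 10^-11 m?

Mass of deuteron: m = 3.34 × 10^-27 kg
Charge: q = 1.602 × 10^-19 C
1.19 × 10^-1 V

From λ = h/√(2mqV), we solve for V:

λ² = h²/(2mqV)
V = h²/(2mqλ²)
V = (6.626 × 10^-34 J·s)² / (2 × 3.34 × 10^-27 kg × 1.602 × 10^-19 C × (5.88 × 10^-11 m)²)
V = 1.19 × 10^-1 V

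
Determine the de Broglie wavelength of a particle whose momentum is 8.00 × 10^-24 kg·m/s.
8.28 × 10^-11 m

Using the de Broglie relation λ = h/p:

λ = h/p
λ = (6.626 × 10^-34 J·s) / (8.00 × 10^-24 kg·m/s)
λ = 8.28 × 10^-11 m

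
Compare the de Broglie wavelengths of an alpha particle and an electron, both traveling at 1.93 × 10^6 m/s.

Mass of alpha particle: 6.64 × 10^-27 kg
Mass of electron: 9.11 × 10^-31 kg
The electron has the longer wavelength.

Using λ = h/(mv), since both particles have the same velocity, the wavelength depends only on mass.

For alpha particle: λ₁ = h/(m₁v) = 5.17 × 10^-14 m
For electron: λ₂ = h/(m₂v) = 3.77 × 10^-10 m

Since λ ∝ 1/m at constant velocity, the lighter particle has the longer wavelength.

The electron has the longer de Broglie wavelength.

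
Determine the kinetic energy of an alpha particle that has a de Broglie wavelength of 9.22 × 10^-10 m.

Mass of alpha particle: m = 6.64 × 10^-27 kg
3.89 × 10^-23 J (or 2.43 × 10^-4 eV)

From λ = h/√(2mKE), we solve for KE:

λ² = h²/(2mKE)
KE = h²/(2mλ²)
KE = (6.626 × 10^-34 J·s)² / (2 × 6.64 × 10^-27 kg × (9.22 × 10^-10 m)²)
KE = 3.89 × 10^-23 J
KE = 2.43 × 10^-4 eV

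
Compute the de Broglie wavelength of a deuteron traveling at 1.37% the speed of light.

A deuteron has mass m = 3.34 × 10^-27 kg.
4.83 × 10^-14 m

Using the de Broglie relation λ = h/(mv):

v = 1.37% × c = 4.107 × 10^6 m/s

λ = h/(mv)
λ = (6.626 × 10^-34 J·s) / (3.34 × 10^-27 kg × 4.107 × 10^6 m/s)
λ = 4.83 × 10^-14 m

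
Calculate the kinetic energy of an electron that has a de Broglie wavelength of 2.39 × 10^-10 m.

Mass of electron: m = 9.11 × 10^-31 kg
4.22 × 10^-18 J (or 26.3 eV)

From λ = h/√(2mKE), we solve for KE:

λ² = h²/(2mKE)
KE = h²/(2mλ²)
KE = (6.626 × 10^-34 J·s)² / (2 × 9.11 × 10^-31 kg × (2.39 × 10^-10 m)²)
KE = 4.22 × 10^-18 J
KE = 26.3 eV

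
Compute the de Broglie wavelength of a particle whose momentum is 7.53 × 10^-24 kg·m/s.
8.80 × 10^-11 m

Using the de Broglie relation λ = h/p:

λ = h/p
λ = (6.626 × 10^-34 J·s) / (7.53 × 10^-24 kg·m/s)
λ = 8.80 × 10^-11 m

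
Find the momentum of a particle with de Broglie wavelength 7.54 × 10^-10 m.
8.79 × 10^-25 kg·m/s

From the de Broglie relation λ = h/p, we solve for p:

p = h/λ
p = (6.626 × 10^-34 J·s) / (7.54 × 10^-10 m)
p = 8.79 × 10^-25 kg·m/s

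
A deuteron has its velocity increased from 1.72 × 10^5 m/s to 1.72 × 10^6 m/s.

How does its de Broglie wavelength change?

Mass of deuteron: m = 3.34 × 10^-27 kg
The wavelength decreases by a factor of 10.

Using λ = h/(mv):

Initial wavelength: λ₁ = h/(mv₁) = 1.15 × 10^-12 m
Final wavelength: λ₂ = h/(mv₂) = 1.15 × 10^-13 m

Since λ ∝ 1/v, when velocity increases by a factor of 10, the wavelength decreases by a factor of 10.

λ₂/λ₁ = v₁/v₂ = 1/10

The wavelength decreases by a factor of 10.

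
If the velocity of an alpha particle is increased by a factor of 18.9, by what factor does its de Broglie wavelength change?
The wavelength decreases by a factor of 18.9.

From λ = h/(mv), the wavelength is inversely proportional to velocity:

λ ∝ 1/v

If v → 18.9v, then λ → λ/18.9

When velocity is increased by a factor of 18.9, the wavelength decreases by a factor of 18.9.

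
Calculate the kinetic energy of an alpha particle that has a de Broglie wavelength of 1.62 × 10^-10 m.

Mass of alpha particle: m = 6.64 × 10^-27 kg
1.26 × 10^-21 J (or 7.86 × 10^-3 eV)

From λ = h/√(2mKE), we solve for KE:

λ² = h²/(2mKE)
KE = h²/(2mλ²)
KE = (6.626 × 10^-34 J·s)² / (2 × 6.64 × 10^-27 kg × (1.62 × 10^-10 m)²)
KE = 1.26 × 10^-21 J
KE = 7.86 × 10^-3 eV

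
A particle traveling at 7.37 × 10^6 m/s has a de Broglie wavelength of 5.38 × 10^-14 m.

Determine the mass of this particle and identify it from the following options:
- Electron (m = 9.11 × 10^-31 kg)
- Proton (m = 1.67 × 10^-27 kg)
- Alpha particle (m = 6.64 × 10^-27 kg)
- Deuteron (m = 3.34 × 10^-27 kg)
The particle is a proton.

From λ = h/(mv), solve for mass:

m = h/(λv)
m = (6.626 × 10^-34 J·s) / (5.38 × 10^-14 m × 7.37 × 10^6 m/s)
m = 1.67 × 10^-27 kg

Comparing with the listed masses, this is closest to a proton.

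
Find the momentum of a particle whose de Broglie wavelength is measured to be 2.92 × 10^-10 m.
2.27 × 10^-24 kg·m/s

From the de Broglie relation λ = h/p, we solve for p:

p = h/λ
p = (6.626 × 10^-34 J·s) / (2.92 × 10^-10 m)
p = 2.27 × 10^-24 kg·m/s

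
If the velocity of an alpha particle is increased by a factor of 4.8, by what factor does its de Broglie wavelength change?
The wavelength decreases by a factor of 4.8.

From λ = h/(mv), the wavelength is inversely proportional to velocity:

λ ∝ 1/v

If v → 4.8v, then λ → λ/4.8

When velocity is increased by a factor of 4.8, the wavelength decreases by a factor of 4.8.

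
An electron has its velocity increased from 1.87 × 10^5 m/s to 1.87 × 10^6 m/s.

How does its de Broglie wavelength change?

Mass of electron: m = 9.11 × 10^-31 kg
The wavelength decreases by a factor of 10.

Using λ = h/(mv):

Initial wavelength: λ₁ = h/(mv₁) = 3.89 × 10^-9 m
Final wavelength: λ₂ = h/(mv₂) = 3.89 × 10^-10 m

Since λ ∝ 1/v, when velocity increases by a factor of 10, the wavelength decreases by a factor of 10.

λ₂/λ₁ = v₁/v₂ = 1/10

The wavelength decreases by a factor of 10.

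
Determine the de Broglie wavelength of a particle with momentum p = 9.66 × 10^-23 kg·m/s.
6.86 × 10^-12 m

Using the de Broglie relation λ = h/p:

λ = h/p
λ = (6.626 × 10^-34 J·s) / (9.66 × 10^-23 kg·m/s)
λ = 6.86 × 10^-12 m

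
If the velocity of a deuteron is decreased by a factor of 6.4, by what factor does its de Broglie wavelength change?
The wavelength increases by a factor of 6.4.

From λ = h/(mv), the wavelength is inversely proportional to velocity:

λ ∝ 1/v

If v → v/6.4, then λ → 6.4λ

When velocity is decreased by a factor of 6.4, the wavelength increases by a factor of 6.4.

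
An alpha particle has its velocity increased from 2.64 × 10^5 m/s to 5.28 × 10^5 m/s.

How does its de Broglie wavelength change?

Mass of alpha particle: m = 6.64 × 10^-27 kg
The wavelength decreases by a factor of 2.

Using λ = h/(mv):

Initial wavelength: λ₁ = h/(mv₁) = 3.78 × 10^-13 m
Final wavelength: λ₂ = h/(mv₂) = 1.89 × 10^-13 m

Since λ ∝ 1/v, when velocity increases by a factor of 2, the wavelength decreases by a factor of 2.

λ₂/λ₁ = v₁/v₂ = 1/2

The wavelength decreases by a factor of 2.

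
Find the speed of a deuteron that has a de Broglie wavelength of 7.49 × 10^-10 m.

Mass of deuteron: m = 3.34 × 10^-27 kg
2.65 × 10^2 m/s

From the de Broglie relation λ = h/(mv), we solve for v:

v = h/(mλ)
v = (6.626 × 10^-34 J·s) / (3.34 × 10^-27 kg × 7.49 × 10^-10 m)
v = 2.65 × 10^2 m/s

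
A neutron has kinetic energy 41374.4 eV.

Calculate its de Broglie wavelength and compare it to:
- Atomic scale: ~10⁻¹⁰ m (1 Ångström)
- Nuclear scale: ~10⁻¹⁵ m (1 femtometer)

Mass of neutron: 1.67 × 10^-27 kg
λ = 1.41 × 10^-13 m, which is between nuclear and atomic scales.

Using λ = h/√(2mKE):

KE = 41374.4 eV = 6.629 × 10^-15 J

λ = h/√(2mKE)
λ = (6.626 × 10^-34 J·s) / √(2 × 1.67 × 10^-27 kg × 6.629 × 10^-15 J)
λ = 1.41 × 10^-13 m

Comparison:
- Atomic scale (10⁻¹⁰ m): λ is 0.0014× this size
- Nuclear scale (10⁻¹⁵ m): λ is 1.4e+02× this size

The wavelength is between nuclear and atomic scales.

This wavelength is appropriate for probing atomic structure but too large for nuclear physics experiments.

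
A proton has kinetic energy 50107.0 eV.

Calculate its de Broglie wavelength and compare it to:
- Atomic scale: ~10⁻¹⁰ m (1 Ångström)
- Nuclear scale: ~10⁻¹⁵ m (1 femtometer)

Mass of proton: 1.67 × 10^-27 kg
λ = 1.28 × 10^-13 m, which is between nuclear and atomic scales.

Using λ = h/√(2mKE):

KE = 50107.0 eV = 8.028 × 10^-15 J

λ = h/√(2mKE)
λ = (6.626 × 10^-34 J·s) / √(2 × 1.67 × 10^-27 kg × 8.028 × 10^-15 J)
λ = 1.28 × 10^-13 m

Comparison:
- Atomic scale (10⁻¹⁰ m): λ is 0.0013× this size
- Nuclear scale (10⁻¹⁵ m): λ is 1.3e+02× this size

The wavelength is between nuclear and atomic scales.

This wavelength is appropriate for probing atomic structure but too large for nuclear physics experiments.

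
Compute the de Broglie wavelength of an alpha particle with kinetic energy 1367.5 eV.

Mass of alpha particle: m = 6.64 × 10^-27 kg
3.88 × 10^-13 m

Using λ = h/√(2mKE):

First convert KE to Joules: KE = 1367.5 eV = 2.191 × 10^-16 J

λ = h/√(2mKE)
λ = (6.626 × 10^-34 J·s) / √(2 × 6.64 × 10^-27 kg × 2.191 × 10^-16 J)
λ = 3.88 × 10^-13 m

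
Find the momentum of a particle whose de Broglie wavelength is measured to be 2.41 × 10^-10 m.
2.75 × 10^-24 kg·m/s

From the de Broglie relation λ = h/p, we solve for p:

p = h/λ
p = (6.626 × 10^-34 J·s) / (2.41 × 10^-10 m)
p = 2.75 × 10^-24 kg·m/s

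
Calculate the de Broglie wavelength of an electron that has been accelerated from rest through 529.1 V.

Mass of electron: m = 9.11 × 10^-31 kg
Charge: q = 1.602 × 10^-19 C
5.33 × 10^-11 m

When a particle is accelerated through voltage V, it gains kinetic energy KE = qV.

The de Broglie wavelength is then λ = h/√(2mqV):

λ = h/√(2mqV)
λ = (6.626 × 10^-34 J·s) / √(2 × 9.11 × 10^-31 kg × 1.602 × 10^-19 C × 529.1 V)
λ = 5.33 × 10^-11 m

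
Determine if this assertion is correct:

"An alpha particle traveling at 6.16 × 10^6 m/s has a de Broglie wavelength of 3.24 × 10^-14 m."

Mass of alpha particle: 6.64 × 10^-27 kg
False

The claim is incorrect.

Using λ = h/(mv):
λ = (6.626 × 10^-34 J·s) / (6.64 × 10^-27 kg × 6.16 × 10^6 m/s)
λ = 1.62 × 10^-14 m

The actual wavelength differs from the claimed 3.24 × 10^-14 m.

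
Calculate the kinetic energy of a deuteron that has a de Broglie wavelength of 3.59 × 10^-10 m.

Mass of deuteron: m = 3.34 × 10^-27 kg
5.10 × 10^-22 J (or 3.18 × 10^-3 eV)

From λ = h/√(2mKE), we solve for KE:

λ² = h²/(2mKE)
KE = h²/(2mλ²)
KE = (6.626 × 10^-34 J·s)² / (2 × 3.34 × 10^-27 kg × (3.59 × 10^-10 m)²)
KE = 5.10 × 10^-22 J
KE = 3.18 × 10^-3 eV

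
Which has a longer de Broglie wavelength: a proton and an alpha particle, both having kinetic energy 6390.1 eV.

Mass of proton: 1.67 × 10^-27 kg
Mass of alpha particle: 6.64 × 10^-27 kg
The proton has the longer wavelength.

Using λ = h/√(2mKE):

For proton: λ₁ = h/√(2m₁KE) = 3.58 × 10^-13 m
For alpha particle: λ₂ = h/√(2m₂KE) = 1.80 × 10^-13 m

Since λ ∝ 1/√m at constant kinetic energy, the lighter particle has the longer wavelength.

The proton has the longer de Broglie wavelength.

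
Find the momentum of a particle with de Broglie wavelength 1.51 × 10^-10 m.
4.39 × 10^-24 kg·m/s

From the de Broglie relation λ = h/p, we solve for p:

p = h/λ
p = (6.626 × 10^-34 J·s) / (1.51 × 10^-10 m)
p = 4.39 × 10^-24 kg·m/s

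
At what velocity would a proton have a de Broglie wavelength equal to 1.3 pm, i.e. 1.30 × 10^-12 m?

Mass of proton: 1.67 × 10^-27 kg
3.05 × 10^5 m/s

From λ = h/(mv), solve for v:

v = h/(mλ)
v = (6.626 × 10^-34 J·s) / (1.67 × 10^-27 kg × 1.30 × 10^-12 m)
v = 3.05 × 10^5 m/s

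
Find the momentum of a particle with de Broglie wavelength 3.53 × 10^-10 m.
1.88 × 10^-24 kg·m/s

From the de Broglie relation λ = h/p, we solve for p:

p = h/λ
p = (6.626 × 10^-34 J·s) / (3.53 × 10^-10 m)
p = 1.88 × 10^-24 kg·m/s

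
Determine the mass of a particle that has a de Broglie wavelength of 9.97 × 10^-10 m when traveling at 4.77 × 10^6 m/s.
1.39 × 10^-31 kg

From the de Broglie relation λ = h/(mv), we solve for m:

m = h/(λv)
m = (6.626 × 10^-34 J·s) / (9.97 × 10^-10 m × 4.77 × 10^6 m/s)
m = 1.39 × 10^-31 kg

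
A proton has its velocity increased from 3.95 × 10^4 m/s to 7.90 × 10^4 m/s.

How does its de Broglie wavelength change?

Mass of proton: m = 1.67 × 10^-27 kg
The wavelength decreases by a factor of 2.

Using λ = h/(mv):

Initial wavelength: λ₁ = h/(mv₁) = 1.00 × 10^-11 m
Final wavelength: λ₂ = h/(mv₂) = 5.02 × 10^-12 m

Since λ ∝ 1/v, when velocity increases by a factor of 2, the wavelength decreases by a factor of 2.

λ₂/λ₁ = v₁/v₂ = 1/2

The wavelength decreases by a factor of 2.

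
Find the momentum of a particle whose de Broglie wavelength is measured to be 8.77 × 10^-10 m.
7.56 × 10^-25 kg·m/s

From the de Broglie relation λ = h/p, we solve for p:

p = h/λ
p = (6.626 × 10^-34 J·s) / (8.77 × 10^-10 m)
p = 7.56 × 10^-25 kg·m/s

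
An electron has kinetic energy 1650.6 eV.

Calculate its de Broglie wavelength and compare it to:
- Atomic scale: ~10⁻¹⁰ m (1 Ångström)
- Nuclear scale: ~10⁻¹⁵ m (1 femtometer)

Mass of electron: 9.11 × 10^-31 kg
λ = 3.02 × 10^-11 m, which is between nuclear and atomic scales.

Using λ = h/√(2mKE):

KE = 1650.6 eV = 2.645 × 10^-16 J

λ = h/√(2mKE)
λ = (6.626 × 10^-34 J·s) / √(2 × 9.11 × 10^-31 kg × 2.645 × 10^-16 J)
λ = 3.02 × 10^-11 m

Comparison:
- Atomic scale (10⁻¹⁰ m): λ is 0.3× this size
- Nuclear scale (10⁻¹⁵ m): λ is 3e+04× this size

The wavelength is between nuclear and atomic scales.

This wavelength is appropriate for probing atomic structure but too large for nuclear physics experiments.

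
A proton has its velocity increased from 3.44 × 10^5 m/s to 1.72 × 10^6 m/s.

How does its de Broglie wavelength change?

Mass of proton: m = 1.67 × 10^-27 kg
The wavelength decreases by a factor of 5.

Using λ = h/(mv):

Initial wavelength: λ₁ = h/(mv₁) = 1.15 × 10^-12 m
Final wavelength: λ₂ = h/(mv₂) = 2.31 × 10^-13 m

Since λ ∝ 1/v, when velocity increases by a factor of 5, the wavelength decreases by a factor of 5.

λ₂/λ₁ = v₁/v₂ = 1/5

The wavelength decreases by a factor of 5.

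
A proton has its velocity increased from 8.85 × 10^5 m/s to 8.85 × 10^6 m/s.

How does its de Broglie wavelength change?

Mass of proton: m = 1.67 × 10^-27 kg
The wavelength decreases by a factor of 10.

Using λ = h/(mv):

Initial wavelength: λ₁ = h/(mv₁) = 4.48 × 10^-13 m
Final wavelength: λ₂ = h/(mv₂) = 4.48 × 10^-14 m

Since λ ∝ 1/v, when velocity increases by a factor of 10, the wavelength decreases by a factor of 10.

λ₂/λ₁ = v₁/v₂ = 1/10

The wavelength decreases by a factor of 10.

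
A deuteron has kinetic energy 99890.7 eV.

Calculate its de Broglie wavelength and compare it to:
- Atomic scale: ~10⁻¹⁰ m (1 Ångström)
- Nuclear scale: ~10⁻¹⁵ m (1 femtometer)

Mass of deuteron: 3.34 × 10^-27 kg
λ = 6.41 × 10^-14 m, which is between nuclear and atomic scales.

Using λ = h/√(2mKE):

KE = 99890.7 eV = 1.600 × 10^-14 J

λ = h/√(2mKE)
λ = (6.626 × 10^-34 J·s) / √(2 × 3.34 × 10^-27 kg × 1.600 × 10^-14 J)
λ = 6.41 × 10^-14 m

Comparison:
- Atomic scale (10⁻¹⁰ m): λ is 0.00064× this size
- Nuclear scale (10⁻¹⁵ m): λ is 64× this size

The wavelength is between nuclear and atomic scales.

This wavelength is appropriate for probing atomic structure but too large for nuclear physics experiments.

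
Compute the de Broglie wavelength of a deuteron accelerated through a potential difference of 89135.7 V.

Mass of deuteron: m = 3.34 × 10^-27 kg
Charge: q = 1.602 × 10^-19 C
6.78 × 10^-14 m

When a particle is accelerated through voltage V, it gains kinetic energy KE = qV.

The de Broglie wavelength is then λ = h/√(2mqV):

λ = h/√(2mqV)
λ = (6.626 × 10^-34 J·s) / √(2 × 3.34 × 10^-27 kg × 1.602 × 10^-19 C × 89135.7 V)
λ = 6.78 × 10^-14 m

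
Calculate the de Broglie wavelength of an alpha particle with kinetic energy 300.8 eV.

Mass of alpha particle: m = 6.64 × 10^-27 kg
8.28 × 10^-13 m

Using λ = h/√(2mKE):

First convert KE to Joules: KE = 300.8 eV = 4.819 × 10^-17 J

λ = h/√(2mKE)
λ = (6.626 × 10^-34 J·s) / √(2 × 6.64 × 10^-27 kg × 4.819 × 10^-17 J)
λ = 8.28 × 10^-13 m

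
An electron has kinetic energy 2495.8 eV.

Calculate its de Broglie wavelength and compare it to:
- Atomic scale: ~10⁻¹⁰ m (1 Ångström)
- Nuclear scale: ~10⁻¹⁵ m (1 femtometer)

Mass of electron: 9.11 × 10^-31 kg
λ = 2.45 × 10^-11 m, which is between nuclear and atomic scales.

Using λ = h/√(2mKE):

KE = 2495.8 eV = 3.999 × 10^-16 J

λ = h/√(2mKE)
λ = (6.626 × 10^-34 J·s) / √(2 × 9.11 × 10^-31 kg × 3.999 × 10^-16 J)
λ = 2.45 × 10^-11 m

Comparison:
- Atomic scale (10⁻¹⁰ m): λ is 0.25× this size
- Nuclear scale (10⁻¹⁵ m): λ is 2.5e+04× this size

The wavelength is between nuclear and atomic scales.

This wavelength is appropriate for probing atomic structure but too large for nuclear physics experiments.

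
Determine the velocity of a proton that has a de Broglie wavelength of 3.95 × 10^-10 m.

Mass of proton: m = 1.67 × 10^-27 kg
1.00 × 10^3 m/s

From the de Broglie relation λ = h/(mv), we solve for v:

v = h/(mλ)
v = (6.626 × 10^-34 J·s) / (1.67 × 10^-27 kg × 3.95 × 10^-10 m)
v = 1.00 × 10^3 m/s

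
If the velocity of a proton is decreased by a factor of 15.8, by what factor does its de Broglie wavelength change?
The wavelength increases by a factor of 15.8.

From λ = h/(mv), the wavelength is inversely proportional to velocity:

λ ∝ 1/v

If v → v/15.8, then λ → 15.8λ

When velocity is decreased by a factor of 15.8, the wavelength increases by a factor of 15.8.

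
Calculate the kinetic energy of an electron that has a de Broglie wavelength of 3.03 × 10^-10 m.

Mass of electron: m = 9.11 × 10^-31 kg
2.62 × 10^-18 J (or 16.4 eV)

From λ = h/√(2mKE), we solve for KE:

λ² = h²/(2mKE)
KE = h²/(2mλ²)
KE = (6.626 × 10^-34 J·s)² / (2 × 9.11 × 10^-31 kg × (3.03 × 10^-10 m)²)
KE = 2.62 × 10^-18 J
KE = 16.4 eV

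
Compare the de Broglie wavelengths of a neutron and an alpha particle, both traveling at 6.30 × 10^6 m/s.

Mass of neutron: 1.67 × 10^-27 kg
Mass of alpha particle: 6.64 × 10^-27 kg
The neutron has the longer wavelength.

Using λ = h/(mv), since both particles have the same velocity, the wavelength depends only on mass.

For neutron: λ₁ = h/(m₁v) = 6.30 × 10^-14 m
For alpha particle: λ₂ = h/(m₂v) = 1.58 × 10^-14 m

Since λ ∝ 1/m at constant velocity, the lighter particle has the longer wavelength.

The neutron has the longer de Broglie wavelength.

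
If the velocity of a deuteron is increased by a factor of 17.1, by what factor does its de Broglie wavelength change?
The wavelength decreases by a factor of 17.1.

From λ = h/(mv), the wavelength is inversely proportional to velocity:

λ ∝ 1/v

If v → 17.1v, then λ → λ/17.1

When velocity is increased by a factor of 17.1, the wavelength decreases by a factor of 17.1.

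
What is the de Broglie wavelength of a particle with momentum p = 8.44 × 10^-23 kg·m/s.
7.85 × 10^-12 m

Using the de Broglie relation λ = h/p:

λ = h/p
λ = (6.626 × 10^-34 J·s) / (8.44 × 10^-23 kg·m/s)
λ = 7.85 × 10^-12 m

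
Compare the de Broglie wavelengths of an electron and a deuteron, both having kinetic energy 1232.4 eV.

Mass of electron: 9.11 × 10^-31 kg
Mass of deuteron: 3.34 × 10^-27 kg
The electron has the longer wavelength.

Using λ = h/√(2mKE):

For electron: λ₁ = h/√(2m₁KE) = 3.49 × 10^-11 m
For deuteron: λ₂ = h/√(2m₂KE) = 5.77 × 10^-13 m

Since λ ∝ 1/√m at constant kinetic energy, the lighter particle has the longer wavelength.

The electron has the longer de Broglie wavelength.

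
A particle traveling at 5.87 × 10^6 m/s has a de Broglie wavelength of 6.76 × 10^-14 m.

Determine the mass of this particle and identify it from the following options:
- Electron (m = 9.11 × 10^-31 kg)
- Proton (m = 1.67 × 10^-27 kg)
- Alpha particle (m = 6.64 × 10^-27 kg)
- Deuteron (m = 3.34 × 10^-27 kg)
The particle is a proton.

From λ = h/(mv), solve for mass:

m = h/(λv)
m = (6.626 × 10^-34 J·s) / (6.76 × 10^-14 m × 5.87 × 10^6 m/s)
m = 1.67 × 10^-27 kg

Comparing with the listed masses, this is closest to a proton.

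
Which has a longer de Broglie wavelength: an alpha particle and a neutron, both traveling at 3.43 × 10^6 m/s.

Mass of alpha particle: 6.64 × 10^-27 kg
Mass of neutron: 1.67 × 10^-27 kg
The neutron has the longer wavelength.

Using λ = h/(mv), since both particles have the same velocity, the wavelength depends only on mass.

For alpha particle: λ₁ = h/(m₁v) = 2.91 × 10^-14 m
For neutron: λ₂ = h/(m₂v) = 1.16 × 10^-13 m

Since λ ∝ 1/m at constant velocity, the lighter particle has the longer wavelength.

The neutron has the longer de Broglie wavelength.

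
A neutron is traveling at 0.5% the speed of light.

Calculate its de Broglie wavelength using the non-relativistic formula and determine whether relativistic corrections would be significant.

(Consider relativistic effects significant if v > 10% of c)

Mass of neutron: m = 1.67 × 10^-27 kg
No, relativistic corrections are not needed.

Using the non-relativistic de Broglie formula λ = h/(mv):

v = 0.5% × c = 1.499 × 10^6 m/s

λ = h/(mv)
λ = (6.626 × 10^-34 J·s) / (1.67 × 10^-27 kg × 1.499 × 10^6 m/s)
λ = 2.65 × 10^-13 m

Since v = 0.5% of c < 10% of c, relativistic corrections are NOT significant and this non-relativistic result is a good approximation.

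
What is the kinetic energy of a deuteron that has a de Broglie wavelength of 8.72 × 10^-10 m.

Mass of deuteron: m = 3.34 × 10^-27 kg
8.64 × 10^-23 J (or 5.39 × 10^-4 eV)

From λ = h/√(2mKE), we solve for KE:

λ² = h²/(2mKE)
KE = h²/(2mλ²)
KE = (6.626 × 10^-34 J·s)² / (2 × 3.34 × 10^-27 kg × (8.72 × 10^-10 m)²)
KE = 8.64 × 10^-23 J
KE = 5.39 × 10^-4 eV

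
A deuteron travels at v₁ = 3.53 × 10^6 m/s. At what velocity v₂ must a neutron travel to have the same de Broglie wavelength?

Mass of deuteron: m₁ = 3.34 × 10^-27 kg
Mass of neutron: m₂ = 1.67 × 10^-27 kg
v₂ = 7.06 × 10^6 m/s

For equal de Broglie wavelengths: λ₁ = λ₂

h/(m₁v₁) = h/(m₂v₂)
m₁v₁ = m₂v₂
v₂ = v₁ · (m₁/m₂)

v₂ = 3.53 × 10^6 m/s × (3.34 × 10^-27 kg / 1.67 × 10^-27 kg)
v₂ = 7.06 × 10^6 m/s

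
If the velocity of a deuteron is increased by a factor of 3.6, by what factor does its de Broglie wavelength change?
The wavelength decreases by a factor of 3.6.

From λ = h/(mv), the wavelength is inversely proportional to velocity:

λ ∝ 1/v

If v → 3.6v, then λ → λ/3.6

When velocity is increased by a factor of 3.6, the wavelength decreases by a factor of 3.6.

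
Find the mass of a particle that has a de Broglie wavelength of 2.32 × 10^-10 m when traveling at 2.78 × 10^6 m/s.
1.03 × 10^-30 kg

From the de Broglie relation λ = h/(mv), we solve for m:

m = h/(λv)
m = (6.626 × 10^-34 J·s) / (2.32 × 10^-10 m × 2.78 × 10^6 m/s)
m = 1.03 × 10^-30 kg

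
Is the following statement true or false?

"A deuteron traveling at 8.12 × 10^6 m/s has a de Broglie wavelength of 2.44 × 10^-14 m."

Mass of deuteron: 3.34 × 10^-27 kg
True

The claim is correct.

Using λ = h/(mv):
λ = (6.626 × 10^-34 J·s) / (3.34 × 10^-27 kg × 8.12 × 10^6 m/s)
λ = 2.44 × 10^-14 m

This matches the claimed value.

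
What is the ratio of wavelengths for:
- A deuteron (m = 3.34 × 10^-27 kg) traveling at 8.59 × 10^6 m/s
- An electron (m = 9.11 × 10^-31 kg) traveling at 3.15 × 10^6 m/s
λ₁/λ₂ = 1.00 × 10^-4

Using λ = h/(mv):

λ₁ = h/(m₁v₁) = 2.31 × 10^-14 m
λ₂ = h/(m₂v₂) = 2.31 × 10^-10 m

Ratio λ₁/λ₂ = (m₂v₂)/(m₁v₁)
         = (9.11 × 10^-31 kg × 3.15 × 10^6 m/s) / (3.34 × 10^-27 kg × 8.59 × 10^6 m/s)
         = 1.00 × 10^-4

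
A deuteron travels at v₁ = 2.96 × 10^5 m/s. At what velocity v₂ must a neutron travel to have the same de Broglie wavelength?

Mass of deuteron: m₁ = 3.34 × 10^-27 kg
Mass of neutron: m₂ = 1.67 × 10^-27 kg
v₂ = 5.92 × 10^5 m/s

For equal de Broglie wavelengths: λ₁ = λ₂

h/(m₁v₁) = h/(m₂v₂)
m₁v₁ = m₂v₂
v₂ = v₁ · (m₁/m₂)

v₂ = 2.96 × 10^5 m/s × (3.34 × 10^-27 kg / 1.67 × 10^-27 kg)
v₂ = 5.92 × 10^5 m/s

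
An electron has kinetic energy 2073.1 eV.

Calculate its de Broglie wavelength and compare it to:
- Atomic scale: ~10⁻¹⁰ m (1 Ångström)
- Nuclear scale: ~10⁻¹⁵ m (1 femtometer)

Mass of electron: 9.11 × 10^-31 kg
λ = 2.69 × 10^-11 m, which is between nuclear and atomic scales.

Using λ = h/√(2mKE):

KE = 2073.1 eV = 3.321 × 10^-16 J

λ = h/√(2mKE)
λ = (6.626 × 10^-34 J·s) / √(2 × 9.11 × 10^-31 kg × 3.321 × 10^-16 J)
λ = 2.69 × 10^-11 m

Comparison:
- Atomic scale (10⁻¹⁰ m): λ is 0.27× this size
- Nuclear scale (10⁻¹⁵ m): λ is 2.7e+04× this size

The wavelength is between nuclear and atomic scales.

This wavelength is appropriate for probing atomic structure but too large for nuclear physics experiments.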